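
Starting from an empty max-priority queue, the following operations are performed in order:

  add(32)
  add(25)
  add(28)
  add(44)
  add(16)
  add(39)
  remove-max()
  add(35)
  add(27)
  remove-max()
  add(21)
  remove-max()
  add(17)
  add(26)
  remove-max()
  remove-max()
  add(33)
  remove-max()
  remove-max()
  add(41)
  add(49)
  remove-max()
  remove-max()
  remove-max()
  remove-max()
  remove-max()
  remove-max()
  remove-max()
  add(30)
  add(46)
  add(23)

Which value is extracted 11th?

insert 32 → {32}
insert 25 → {32, 25}
insert 28 → {32, 28, 25}
insert 44 → {44, 32, 28, 25}
insert 16 → {44, 32, 28, 25, 16}
insert 39 → {44, 39, 32, 28, 25, 16}
remove-max → 44; now {39, 32, 28, 25, 16}
insert 35 → {39, 35, 32, 28, 25, 16}
insert 27 → {39, 35, 32, 28, 27, 25, 16}
remove-max → 39; now {35, 32, 28, 27, 25, 16}
insert 21 → {35, 32, 28, 27, 25, 21, 16}
remove-max → 35; now {32, 28, 27, 25, 21, 16}
insert 17 → {32, 28, 27, 25, 21, 17, 16}
insert 26 → {32, 28, 27, 26, 25, 21, 17, 16}
remove-max → 32; now {28, 27, 26, 25, 21, 17, 16}
remove-max → 28; now {27, 26, 25, 21, 17, 16}
insert 33 → {33, 27, 26, 25, 21, 17, 16}
remove-max → 33; now {27, 26, 25, 21, 17, 16}
remove-max → 27; now {26, 25, 21, 17, 16}
insert 41 → {41, 26, 25, 21, 17, 16}
insert 49 → {49, 41, 26, 25, 21, 17, 16}
remove-max → 49; now {41, 26, 25, 21, 17, 16}
remove-max → 41; now {26, 25, 21, 17, 16}
remove-max → 26; now {25, 21, 17, 16}
remove-max → 25; now {21, 17, 16}
remove-max → 21; now {17, 16}
remove-max → 17; now {16}
remove-max → 16; now {}
insert 30 → {30}
insert 46 → {46, 30}
insert 23 → {46, 30, 23}

25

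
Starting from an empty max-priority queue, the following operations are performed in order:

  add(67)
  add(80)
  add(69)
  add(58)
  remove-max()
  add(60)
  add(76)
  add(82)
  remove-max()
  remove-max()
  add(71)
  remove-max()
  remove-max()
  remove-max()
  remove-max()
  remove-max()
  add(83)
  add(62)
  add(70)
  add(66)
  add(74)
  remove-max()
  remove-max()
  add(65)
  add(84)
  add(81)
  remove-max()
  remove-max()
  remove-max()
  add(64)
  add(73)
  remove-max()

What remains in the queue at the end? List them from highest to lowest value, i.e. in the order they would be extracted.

insert 67 → {67}
insert 80 → {80, 67}
insert 69 → {80, 69, 67}
insert 58 → {80, 69, 67, 58}
remove-max → 80; now {69, 67, 58}
insert 60 → {69, 67, 60, 58}
insert 76 → {76, 69, 67, 60, 58}
insert 82 → {82, 76, 69, 67, 60, 58}
remove-max → 82; now {76, 69, 67, 60, 58}
remove-max → 76; now {69, 67, 60, 58}
insert 71 → {71, 69, 67, 60, 58}
remove-max → 71; now {69, 67, 60, 58}
remove-max → 69; now {67, 60, 58}
remove-max → 67; now {60, 58}
remove-max → 60; now {58}
remove-max → 58; now {}
insert 83 → {83}
insert 62 → {83, 62}
insert 70 → {83, 70, 62}
insert 66 → {83, 70, 66, 62}
insert 74 → {83, 74, 70, 66, 62}
remove-max → 83; now {74, 70, 66, 62}
remove-max → 74; now {70, 66, 62}
insert 65 → {70, 66, 65, 62}
insert 84 → {84, 70, 66, 65, 62}
insert 81 → {84, 81, 70, 66, 65, 62}
remove-max → 84; now {81, 70, 66, 65, 62}
remove-max → 81; now {70, 66, 65, 62}
remove-max → 70; now {66, 65, 62}
insert 64 → {66, 65, 64, 62}
insert 73 → {73, 66, 65, 64, 62}
remove-max → 73; now {66, 65, 64, 62}

66, 65, 64, 62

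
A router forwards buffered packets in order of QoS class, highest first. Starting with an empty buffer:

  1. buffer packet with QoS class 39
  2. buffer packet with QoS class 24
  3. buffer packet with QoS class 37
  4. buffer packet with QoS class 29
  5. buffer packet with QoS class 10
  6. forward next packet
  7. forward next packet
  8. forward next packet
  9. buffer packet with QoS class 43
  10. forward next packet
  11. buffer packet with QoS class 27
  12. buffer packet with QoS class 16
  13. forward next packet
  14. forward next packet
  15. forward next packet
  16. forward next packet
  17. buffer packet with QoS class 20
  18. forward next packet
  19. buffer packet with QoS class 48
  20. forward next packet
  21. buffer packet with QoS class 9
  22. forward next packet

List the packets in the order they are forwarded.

insert 39 → {39}
insert 24 → {39, 24}
insert 37 → {39, 37, 24}
insert 29 → {39, 37, 29, 24}
insert 10 → {39, 37, 29, 24, 10}
forward next packet → 39; now {37, 29, 24, 10}
forward next packet → 37; now {29, 24, 10}
forward next packet → 29; now {24, 10}
insert 43 → {43, 24, 10}
forward next packet → 43; now {24, 10}
insert 27 → {27, 24, 10}
insert 16 → {27, 24, 16, 10}
forward next packet → 27; now {24, 16, 10}
forward next packet → 24; now {16, 10}
forward next packet → 16; now {10}
forward next packet → 10; now {}
insert 20 → {20}
forward next packet → 20; now {}
insert 48 → {48}
forward next packet → 48; now {}
insert 9 → {9}
forward next packet → 9; now {}

39 → 37 → 29 → 43 → 27 → 24 → 16 → 10 → 20 → 48 → 9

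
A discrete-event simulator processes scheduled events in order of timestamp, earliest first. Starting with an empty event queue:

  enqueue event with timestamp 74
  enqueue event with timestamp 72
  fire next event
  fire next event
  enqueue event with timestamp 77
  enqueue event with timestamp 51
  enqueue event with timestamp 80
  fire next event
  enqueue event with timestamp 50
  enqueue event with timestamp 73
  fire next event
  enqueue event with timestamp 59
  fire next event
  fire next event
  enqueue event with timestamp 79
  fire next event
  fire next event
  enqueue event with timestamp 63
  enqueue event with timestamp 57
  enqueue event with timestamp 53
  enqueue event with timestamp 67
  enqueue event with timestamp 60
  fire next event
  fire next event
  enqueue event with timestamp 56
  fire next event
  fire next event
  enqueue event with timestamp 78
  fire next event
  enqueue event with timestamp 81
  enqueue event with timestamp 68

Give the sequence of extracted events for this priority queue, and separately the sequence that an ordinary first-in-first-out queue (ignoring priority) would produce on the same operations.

insert 74 → {74}
insert 72 → {72, 74}
fire next event → 72; now {74}
fire next event → 74; now {}
insert 77 → {77}
insert 51 → {51, 77}
insert 80 → {51, 77, 80}
fire next event → 51; now {77, 80}
insert 50 → {50, 77, 80}
insert 73 → {50, 73, 77, 80}
fire next event → 50; now {73, 77, 80}
insert 59 → {59, 73, 77, 80}
fire next event → 59; now {73, 77, 80}
fire next event → 73; now {77, 80}
insert 79 → {77, 79, 80}
fire next event → 77; now {79, 80}
fire next event → 79; now {80}
insert 63 → {63, 80}
insert 57 → {57, 63, 80}
insert 53 → {53, 57, 63, 80}
insert 67 → {53, 57, 63, 67, 80}
insert 60 → {53, 57, 60, 63, 67, 80}
fire next event → 53; now {57, 60, 63, 67, 80}
fire next event → 57; now {60, 63, 67, 80}
insert 56 → {56, 60, 63, 67, 80}
fire next event → 56; now {60, 63, 67, 80}
fire next event → 60; now {63, 67, 80}
insert 78 → {63, 67, 78, 80}
fire next event → 63; now {67, 78, 80}
insert 81 → {67, 78, 80, 81}
insert 68 → {67, 68, 78, 80, 81}

priority queue: [72, 74, 51, 50, 59, 73, 77, 79, 53, 57, 56, 60, 63]; FIFO queue: 74 → 72 → 77 → 51 → 80 → 50 → 73 → 59 → 79 → 63 → 57 → 53 → 67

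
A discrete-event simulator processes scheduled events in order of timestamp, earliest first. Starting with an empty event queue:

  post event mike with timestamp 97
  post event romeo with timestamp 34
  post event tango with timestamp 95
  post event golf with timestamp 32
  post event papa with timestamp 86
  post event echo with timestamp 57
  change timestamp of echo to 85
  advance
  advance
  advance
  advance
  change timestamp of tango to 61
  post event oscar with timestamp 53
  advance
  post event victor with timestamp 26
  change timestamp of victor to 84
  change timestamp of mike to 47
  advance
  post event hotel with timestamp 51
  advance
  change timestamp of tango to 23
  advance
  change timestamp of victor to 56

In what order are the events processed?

[golf, romeo, echo, papa, oscar, mike, hotel, tango]

add mike (timestamp 97) → {mike:97}
add romeo (timestamp 34) → {romeo:34, mike:97}
add tango (timestamp 95) → {romeo:34, tango:95, mike:97}
add golf (timestamp 32) → {golf:32, romeo:34, tango:95, mike:97}
add papa (timestamp 86) → {golf:32, romeo:34, papa:86, tango:95, mike:97}
add echo (timestamp 57) → {golf:32, romeo:34, echo:57, papa:86, tango:95, mike:97}
update echo to timestamp 85 → {golf:32, romeo:34, echo:85, papa:86, tango:95, mike:97}
advance → golf; now {romeo:34, echo:85, papa:86, tango:95, mike:97}
advance → romeo; now {echo:85, papa:86, tango:95, mike:97}
advance → echo; now {papa:86, tango:95, mike:97}
advance → papa; now {tango:95, mike:97}
update tango to timestamp 61 → {tango:61, mike:97}
add oscar (timestamp 53) → {oscar:53, tango:61, mike:97}
advance → oscar; now {tango:61, mike:97}
add victor (timestamp 26) → {victor:26, tango:61, mike:97}
update victor to timestamp 84 → {tango:61, victor:84, mike:97}
update mike to timestamp 47 → {mike:47, tango:61, victor:84}
advance → mike; now {tango:61, victor:84}
add hotel (timestamp 51) → {hotel:51, tango:61, victor:84}
advance → hotel; now {tango:61, victor:84}
update tango to timestamp 23 → {tango:23, victor:84}
advance → tango; now {victor:84}
update victor to timestamp 56 → {victor:56}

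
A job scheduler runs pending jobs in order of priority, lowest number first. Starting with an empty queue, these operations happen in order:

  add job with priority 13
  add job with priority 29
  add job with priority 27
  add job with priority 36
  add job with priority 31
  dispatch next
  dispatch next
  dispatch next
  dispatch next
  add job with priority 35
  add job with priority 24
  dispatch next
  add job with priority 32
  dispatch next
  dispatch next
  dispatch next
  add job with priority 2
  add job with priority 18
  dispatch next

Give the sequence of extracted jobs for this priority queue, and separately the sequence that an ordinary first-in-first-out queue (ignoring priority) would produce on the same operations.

priority queue: 13 → 27 → 29 → 31 → 24 → 32 → 35 → 36 → 2; FIFO queue: 13 → 29 → 27 → 36 → 31 → 35 → 24 → 32 → 2

insert 13 → {13}
insert 29 → {13, 29}
insert 27 → {13, 27, 29}
insert 36 → {13, 27, 29, 36}
insert 31 → {13, 27, 29, 31, 36}
dispatch next → 13; now {27, 29, 31, 36}
dispatch next → 27; now {29, 31, 36}
dispatch next → 29; now {31, 36}
dispatch next → 31; now {36}
insert 35 → {35, 36}
insert 24 → {24, 35, 36}
dispatch next → 24; now {35, 36}
insert 32 → {32, 35, 36}
dispatch next → 32; now {35, 36}
dispatch next → 35; now {36}
dispatch next → 36; now {}
insert 2 → {2}
insert 18 → {2, 18}
dispatch next → 2; now {18}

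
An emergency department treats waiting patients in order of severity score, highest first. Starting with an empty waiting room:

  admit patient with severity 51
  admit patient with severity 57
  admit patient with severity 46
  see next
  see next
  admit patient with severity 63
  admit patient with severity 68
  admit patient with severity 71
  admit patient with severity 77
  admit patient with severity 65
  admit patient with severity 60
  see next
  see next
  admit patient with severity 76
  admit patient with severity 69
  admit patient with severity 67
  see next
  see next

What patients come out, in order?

insert 51 → {51}
insert 57 → {57, 51}
insert 46 → {57, 51, 46}
see next → 57; now {51, 46}
see next → 51; now {46}
insert 63 → {63, 46}
insert 68 → {68, 63, 46}
insert 71 → {71, 68, 63, 46}
insert 77 → {77, 71, 68, 63, 46}
insert 65 → {77, 71, 68, 65, 63, 46}
insert 60 → {77, 71, 68, 65, 63, 60, 46}
see next → 77; now {71, 68, 65, 63, 60, 46}
see next → 71; now {68, 65, 63, 60, 46}
insert 76 → {76, 68, 65, 63, 60, 46}
insert 69 → {76, 69, 68, 65, 63, 60, 46}
insert 67 → {76, 69, 68, 67, 65, 63, 60, 46}
see next → 76; now {69, 68, 67, 65, 63, 60, 46}
see next → 69; now {68, 67, 65, 63, 60, 46}

57 → 51 → 77 → 71 → 76 → 69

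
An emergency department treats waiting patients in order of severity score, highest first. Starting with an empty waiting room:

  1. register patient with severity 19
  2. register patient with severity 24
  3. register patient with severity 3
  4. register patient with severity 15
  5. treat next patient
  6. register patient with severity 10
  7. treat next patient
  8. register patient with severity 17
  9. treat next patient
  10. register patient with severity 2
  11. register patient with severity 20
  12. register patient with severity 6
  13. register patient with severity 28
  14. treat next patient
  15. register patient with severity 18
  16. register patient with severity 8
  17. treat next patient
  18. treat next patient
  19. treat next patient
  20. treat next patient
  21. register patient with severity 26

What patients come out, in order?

insert 19 → {19}
insert 24 → {24, 19}
insert 3 → {24, 19, 3}
insert 15 → {24, 19, 15, 3}
treat next patient → 24; now {19, 15, 3}
insert 10 → {19, 15, 10, 3}
treat next patient → 19; now {15, 10, 3}
insert 17 → {17, 15, 10, 3}
treat next patient → 17; now {15, 10, 3}
insert 2 → {15, 10, 3, 2}
insert 20 → {20, 15, 10, 3, 2}
insert 6 → {20, 15, 10, 6, 3, 2}
insert 28 → {28, 20, 15, 10, 6, 3, 2}
treat next patient → 28; now {20, 15, 10, 6, 3, 2}
insert 18 → {20, 18, 15, 10, 6, 3, 2}
insert 8 → {20, 18, 15, 10, 8, 6, 3, 2}
treat next patient → 20; now {18, 15, 10, 8, 6, 3, 2}
treat next patient → 18; now {15, 10, 8, 6, 3, 2}
treat next patient → 15; now {10, 8, 6, 3, 2}
treat next patient → 10; now {8, 6, 3, 2}
insert 26 → {26, 8, 6, 3, 2}

24, 19, 17, 28, 20, 18, 15, 10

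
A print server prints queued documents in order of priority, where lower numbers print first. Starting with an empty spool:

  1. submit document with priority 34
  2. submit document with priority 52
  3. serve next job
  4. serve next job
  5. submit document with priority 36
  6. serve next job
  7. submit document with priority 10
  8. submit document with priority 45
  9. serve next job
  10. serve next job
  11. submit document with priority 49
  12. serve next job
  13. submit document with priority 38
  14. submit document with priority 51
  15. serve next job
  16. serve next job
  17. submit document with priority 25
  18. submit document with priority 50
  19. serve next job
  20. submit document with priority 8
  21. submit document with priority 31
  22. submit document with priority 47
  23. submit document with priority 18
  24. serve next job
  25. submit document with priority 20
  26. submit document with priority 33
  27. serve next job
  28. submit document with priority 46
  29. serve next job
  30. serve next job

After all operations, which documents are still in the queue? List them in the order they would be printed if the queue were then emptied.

insert 34 → {34}
insert 52 → {34, 52}
serve next job → 34; now {52}
serve next job → 52; now {}
insert 36 → {36}
serve next job → 36; now {}
insert 10 → {10}
insert 45 → {10, 45}
serve next job → 10; now {45}
serve next job → 45; now {}
insert 49 → {49}
serve next job → 49; now {}
insert 38 → {38}
insert 51 → {38, 51}
serve next job → 38; now {51}
serve next job → 51; now {}
insert 25 → {25}
insert 50 → {25, 50}
serve next job → 25; now {50}
insert 8 → {8, 50}
insert 31 → {8, 31, 50}
insert 47 → {8, 31, 47, 50}
insert 18 → {8, 18, 31, 47, 50}
serve next job → 8; now {18, 31, 47, 50}
insert 20 → {18, 20, 31, 47, 50}
insert 33 → {18, 20, 31, 33, 47, 50}
serve next job → 18; now {20, 31, 33, 47, 50}
insert 46 → {20, 31, 33, 46, 47, 50}
serve next job → 20; now {31, 33, 46, 47, 50}
serve next job → 31; now {33, 46, 47, 50}

33 → 46 → 47 → 50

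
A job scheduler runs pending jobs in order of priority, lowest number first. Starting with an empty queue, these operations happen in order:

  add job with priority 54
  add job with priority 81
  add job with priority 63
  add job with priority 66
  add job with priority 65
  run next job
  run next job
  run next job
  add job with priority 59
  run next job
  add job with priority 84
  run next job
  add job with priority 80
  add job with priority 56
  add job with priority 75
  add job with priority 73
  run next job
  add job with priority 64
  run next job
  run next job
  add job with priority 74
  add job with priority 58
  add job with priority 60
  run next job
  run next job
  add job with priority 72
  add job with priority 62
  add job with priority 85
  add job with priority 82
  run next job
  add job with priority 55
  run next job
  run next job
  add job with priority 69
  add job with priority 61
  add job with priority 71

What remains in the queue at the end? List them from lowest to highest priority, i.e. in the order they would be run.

insert 54 → {54}
insert 81 → {54, 81}
insert 63 → {54, 63, 81}
insert 66 → {54, 63, 66, 81}
insert 65 → {54, 63, 65, 66, 81}
run next job → 54; now {63, 65, 66, 81}
run next job → 63; now {65, 66, 81}
run next job → 65; now {66, 81}
insert 59 → {59, 66, 81}
run next job → 59; now {66, 81}
insert 84 → {66, 81, 84}
run next job → 66; now {81, 84}
insert 80 → {80, 81, 84}
insert 56 → {56, 80, 81, 84}
insert 75 → {56, 75, 80, 81, 84}
insert 73 → {56, 73, 75, 80, 81, 84}
run next job → 56; now {73, 75, 80, 81, 84}
insert 64 → {64, 73, 75, 80, 81, 84}
run next job → 64; now {73, 75, 80, 81, 84}
run next job → 73; now {75, 80, 81, 84}
insert 74 → {74, 75, 80, 81, 84}
insert 58 → {58, 74, 75, 80, 81, 84}
insert 60 → {58, 60, 74, 75, 80, 81, 84}
run next job → 58; now {60, 74, 75, 80, 81, 84}
run next job → 60; now {74, 75, 80, 81, 84}
insert 72 → {72, 74, 75, 80, 81, 84}
insert 62 → {62, 72, 74, 75, 80, 81, 84}
insert 85 → {62, 72, 74, 75, 80, 81, 84, 85}
insert 82 → {62, 72, 74, 75, 80, 81, 82, 84, 85}
run next job → 62; now {72, 74, 75, 80, 81, 82, 84, 85}
insert 55 → {55, 72, 74, 75, 80, 81, 82, 84, 85}
run next job → 55; now {72, 74, 75, 80, 81, 82, 84, 85}
run next job → 72; now {74, 75, 80, 81, 82, 84, 85}
insert 69 → {69, 74, 75, 80, 81, 82, 84, 85}
insert 61 → {61, 69, 74, 75, 80, 81, 82, 84, 85}
insert 71 → {61, 69, 71, 74, 75, 80, 81, 82, 84, 85}

[61, 69, 71, 74, 75, 80, 81, 82, 84, 85]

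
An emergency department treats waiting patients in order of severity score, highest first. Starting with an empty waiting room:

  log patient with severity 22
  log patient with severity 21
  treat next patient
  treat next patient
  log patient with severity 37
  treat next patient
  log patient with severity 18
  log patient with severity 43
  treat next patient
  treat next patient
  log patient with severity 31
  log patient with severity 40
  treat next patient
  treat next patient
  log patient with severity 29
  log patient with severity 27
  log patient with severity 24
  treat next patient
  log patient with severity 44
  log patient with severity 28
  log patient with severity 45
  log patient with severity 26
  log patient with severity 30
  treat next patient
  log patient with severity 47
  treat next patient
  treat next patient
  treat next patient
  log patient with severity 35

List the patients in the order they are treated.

22, 21, 37, 43, 18, 40, 31, 29, 45, 47, 44, 30

insert 22 → {22}
insert 21 → {22, 21}
treat next patient → 22; now {21}
treat next patient → 21; now {}
insert 37 → {37}
treat next patient → 37; now {}
insert 18 → {18}
insert 43 → {43, 18}
treat next patient → 43; now {18}
treat next patient → 18; now {}
insert 31 → {31}
insert 40 → {40, 31}
treat next patient → 40; now {31}
treat next patient → 31; now {}
insert 29 → {29}
insert 27 → {29, 27}
insert 24 → {29, 27, 24}
treat next patient → 29; now {27, 24}
insert 44 → {44, 27, 24}
insert 28 → {44, 28, 27, 24}
insert 45 → {45, 44, 28, 27, 24}
insert 26 → {45, 44, 28, 27, 26, 24}
insert 30 → {45, 44, 30, 28, 27, 26, 24}
treat next patient → 45; now {44, 30, 28, 27, 26, 24}
insert 47 → {47, 44, 30, 28, 27, 26, 24}
treat next patient → 47; now {44, 30, 28, 27, 26, 24}
treat next patient → 44; now {30, 28, 27, 26, 24}
treat next patient → 30; now {28, 27, 26, 24}
insert 35 → {35, 28, 27, 26, 24}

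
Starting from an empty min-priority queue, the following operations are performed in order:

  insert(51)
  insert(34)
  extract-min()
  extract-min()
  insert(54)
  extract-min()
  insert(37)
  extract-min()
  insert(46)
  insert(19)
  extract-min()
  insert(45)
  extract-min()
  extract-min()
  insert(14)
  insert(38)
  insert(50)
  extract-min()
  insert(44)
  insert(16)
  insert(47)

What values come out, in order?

insert 51 → {51}
insert 34 → {34, 51}
extract-min → 34; now {51}
extract-min → 51; now {}
insert 54 → {54}
extract-min → 54; now {}
insert 37 → {37}
extract-min → 37; now {}
insert 46 → {46}
insert 19 → {19, 46}
extract-min → 19; now {46}
insert 45 → {45, 46}
extract-min → 45; now {46}
extract-min → 46; now {}
insert 14 → {14}
insert 38 → {14, 38}
insert 50 → {14, 38, 50}
extract-min → 14; now {38, 50}
insert 44 → {38, 44, 50}
insert 16 → {16, 38, 44, 50}
insert 47 → {16, 38, 44, 47, 50}

34 → 51 → 54 → 37 → 19 → 45 → 46 → 14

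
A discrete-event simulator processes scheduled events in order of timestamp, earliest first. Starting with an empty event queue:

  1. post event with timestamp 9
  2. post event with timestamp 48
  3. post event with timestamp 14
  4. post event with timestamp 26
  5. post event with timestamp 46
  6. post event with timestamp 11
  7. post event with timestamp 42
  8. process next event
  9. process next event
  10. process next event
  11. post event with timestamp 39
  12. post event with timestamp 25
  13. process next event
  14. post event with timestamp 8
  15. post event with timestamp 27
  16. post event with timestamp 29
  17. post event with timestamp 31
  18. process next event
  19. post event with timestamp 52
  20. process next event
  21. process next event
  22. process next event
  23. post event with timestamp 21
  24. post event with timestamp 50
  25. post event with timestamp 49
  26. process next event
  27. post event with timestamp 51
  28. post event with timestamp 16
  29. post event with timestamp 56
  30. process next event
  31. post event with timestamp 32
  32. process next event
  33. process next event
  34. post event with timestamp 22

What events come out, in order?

9 → 11 → 14 → 25 → 8 → 26 → 27 → 29 → 21 → 16 → 31 → 32

insert 9 → {9}
insert 48 → {9, 48}
insert 14 → {9, 14, 48}
insert 26 → {9, 14, 26, 48}
insert 46 → {9, 14, 26, 46, 48}
insert 11 → {9, 11, 14, 26, 46, 48}
insert 42 → {9, 11, 14, 26, 42, 46, 48}
process next event → 9; now {11, 14, 26, 42, 46, 48}
process next event → 11; now {14, 26, 42, 46, 48}
process next event → 14; now {26, 42, 46, 48}
insert 39 → {26, 39, 42, 46, 48}
insert 25 → {25, 26, 39, 42, 46, 48}
process next event → 25; now {26, 39, 42, 46, 48}
insert 8 → {8, 26, 39, 42, 46, 48}
insert 27 → {8, 26, 27, 39, 42, 46, 48}
insert 29 → {8, 26, 27, 29, 39, 42, 46, 48}
insert 31 → {8, 26, 27, 29, 31, 39, 42, 46, 48}
process next event → 8; now {26, 27, 29, 31, 39, 42, 46, 48}
insert 52 → {26, 27, 29, 31, 39, 42, 46, 48, 52}
process next event → 26; now {27, 29, 31, 39, 42, 46, 48, 52}
process next event → 27; now {29, 31, 39, 42, 46, 48, 52}
process next event → 29; now {31, 39, 42, 46, 48, 52}
insert 21 → {21, 31, 39, 42, 46, 48, 52}
insert 50 → {21, 31, 39, 42, 46, 48, 50, 52}
insert 49 → {21, 31, 39, 42, 46, 48, 49, 50, 52}
process next event → 21; now {31, 39, 42, 46, 48, 49, 50, 52}
insert 51 → {31, 39, 42, 46, 48, 49, 50, 51, 52}
insert 16 → {16, 31, 39, 42, 46, 48, 49, 50, 51, 52}
insert 56 → {16, 31, 39, 42, 46, 48, 49, 50, 51, 52, 56}
process next event → 16; now {31, 39, 42, 46, 48, 49, 50, 51, 52, 56}
insert 32 → {31, 32, 39, 42, 46, 48, 49, 50, 51, 52, 56}
process next event → 31; now {32, 39, 42, 46, 48, 49, 50, 51, 52, 56}
process next event → 32; now {39, 42, 46, 48, 49, 50, 51, 52, 56}
insert 22 → {22, 39, 42, 46, 48, 49, 50, 51, 52, 56}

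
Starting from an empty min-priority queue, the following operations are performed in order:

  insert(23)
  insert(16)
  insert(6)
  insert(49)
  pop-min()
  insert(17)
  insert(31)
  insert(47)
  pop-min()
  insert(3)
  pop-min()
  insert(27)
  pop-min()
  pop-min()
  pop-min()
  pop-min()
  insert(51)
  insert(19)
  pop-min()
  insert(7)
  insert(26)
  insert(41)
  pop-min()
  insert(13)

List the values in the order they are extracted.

6, 16, 3, 17, 23, 27, 31, 19, 7

insert 23 → {23}
insert 16 → {16, 23}
insert 6 → {6, 16, 23}
insert 49 → {6, 16, 23, 49}
pop-min → 6; now {16, 23, 49}
insert 17 → {16, 17, 23, 49}
insert 31 → {16, 17, 23, 31, 49}
insert 47 → {16, 17, 23, 31, 47, 49}
pop-min → 16; now {17, 23, 31, 47, 49}
insert 3 → {3, 17, 23, 31, 47, 49}
pop-min → 3; now {17, 23, 31, 47, 49}
insert 27 → {17, 23, 27, 31, 47, 49}
pop-min → 17; now {23, 27, 31, 47, 49}
pop-min → 23; now {27, 31, 47, 49}
pop-min → 27; now {31, 47, 49}
pop-min → 31; now {47, 49}
insert 51 → {47, 49, 51}
insert 19 → {19, 47, 49, 51}
pop-min → 19; now {47, 49, 51}
insert 7 → {7, 47, 49, 51}
insert 26 → {7, 26, 47, 49, 51}
insert 41 → {7, 26, 41, 47, 49, 51}
pop-min → 7; now {26, 41, 47, 49, 51}
insert 13 → {13, 26, 41, 47, 49, 51}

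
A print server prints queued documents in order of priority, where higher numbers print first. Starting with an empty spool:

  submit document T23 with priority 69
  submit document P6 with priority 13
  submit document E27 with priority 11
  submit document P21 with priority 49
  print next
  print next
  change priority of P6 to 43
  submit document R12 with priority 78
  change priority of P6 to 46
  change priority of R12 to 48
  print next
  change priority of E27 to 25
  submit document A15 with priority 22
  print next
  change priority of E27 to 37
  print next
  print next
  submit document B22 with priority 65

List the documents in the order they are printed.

add T23 (priority 69) → {T23:69}
add P6 (priority 13) → {T23:69, P6:13}
add E27 (priority 11) → {T23:69, P6:13, E27:11}
add P21 (priority 49) → {T23:69, P21:49, P6:13, E27:11}
print next → T23; now {P21:49, P6:13, E27:11}
print next → P21; now {P6:13, E27:11}
update P6 to priority 43 → {P6:43, E27:11}
add R12 (priority 78) → {R12:78, P6:43, E27:11}
update P6 to priority 46 → {R12:78, P6:46, E27:11}
update R12 to priority 48 → {R12:48, P6:46, E27:11}
print next → R12; now {P6:46, E27:11}
update E27 to priority 25 → {P6:46, E27:25}
add A15 (priority 22) → {P6:46, E27:25, A15:22}
print next → P6; now {E27:25, A15:22}
update E27 to priority 37 → {E27:37, A15:22}
print next → E27; now {A15:22}
print next → A15; now {}
add B22 (priority 65) → {B22:65}

T23, P21, R12, P6, E27, A15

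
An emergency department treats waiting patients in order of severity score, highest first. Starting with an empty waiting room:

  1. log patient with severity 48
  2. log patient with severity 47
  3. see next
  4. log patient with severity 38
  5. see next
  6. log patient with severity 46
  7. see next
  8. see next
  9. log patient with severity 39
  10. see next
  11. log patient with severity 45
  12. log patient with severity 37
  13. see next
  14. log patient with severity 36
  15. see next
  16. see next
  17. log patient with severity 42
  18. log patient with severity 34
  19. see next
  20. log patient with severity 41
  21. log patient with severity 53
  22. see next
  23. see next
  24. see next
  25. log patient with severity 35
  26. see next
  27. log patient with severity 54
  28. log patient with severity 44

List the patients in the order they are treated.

insert 48 → {48}
insert 47 → {48, 47}
see next → 48; now {47}
insert 38 → {47, 38}
see next → 47; now {38}
insert 46 → {46, 38}
see next → 46; now {38}
see next → 38; now {}
insert 39 → {39}
see next → 39; now {}
insert 45 → {45}
insert 37 → {45, 37}
see next → 45; now {37}
insert 36 → {37, 36}
see next → 37; now {36}
see next → 36; now {}
insert 42 → {42}
insert 34 → {42, 34}
see next → 42; now {34}
insert 41 → {41, 34}
insert 53 → {53, 41, 34}
see next → 53; now {41, 34}
see next → 41; now {34}
see next → 34; now {}
insert 35 → {35}
see next → 35; now {}
insert 54 → {54}
insert 44 → {54, 44}

48, 47, 46, 38, 39, 45, 37, 36, 42, 53, 41, 34, 35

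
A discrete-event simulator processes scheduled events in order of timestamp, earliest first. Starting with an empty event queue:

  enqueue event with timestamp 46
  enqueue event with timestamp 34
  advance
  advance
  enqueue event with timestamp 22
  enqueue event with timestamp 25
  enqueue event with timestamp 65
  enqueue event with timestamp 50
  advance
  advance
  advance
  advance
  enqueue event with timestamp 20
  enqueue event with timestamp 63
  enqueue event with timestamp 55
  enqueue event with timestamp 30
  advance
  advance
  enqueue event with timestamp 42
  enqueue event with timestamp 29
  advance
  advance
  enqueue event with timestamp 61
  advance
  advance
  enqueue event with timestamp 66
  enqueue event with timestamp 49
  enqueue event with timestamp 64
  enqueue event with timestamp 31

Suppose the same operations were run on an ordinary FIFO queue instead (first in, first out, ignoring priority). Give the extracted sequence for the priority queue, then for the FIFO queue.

priority queue: 34 → 46 → 22 → 25 → 50 → 65 → 20 → 30 → 29 → 42 → 55 → 61; FIFO queue: [46, 34, 22, 25, 65, 50, 20, 63, 55, 30, 42, 29]

insert 46 → {46}
insert 34 → {34, 46}
advance → 34; now {46}
advance → 46; now {}
insert 22 → {22}
insert 25 → {22, 25}
insert 65 → {22, 25, 65}
insert 50 → {22, 25, 50, 65}
advance → 22; now {25, 50, 65}
advance → 25; now {50, 65}
advance → 50; now {65}
advance → 65; now {}
insert 20 → {20}
insert 63 → {20, 63}
insert 55 → {20, 55, 63}
insert 30 → {20, 30, 55, 63}
advance → 20; now {30, 55, 63}
advance → 30; now {55, 63}
insert 42 → {42, 55, 63}
insert 29 → {29, 42, 55, 63}
advance → 29; now {42, 55, 63}
advance → 42; now {55, 63}
insert 61 → {55, 61, 63}
advance → 55; now {61, 63}
advance → 61; now {63}
insert 66 → {63, 66}
insert 49 → {49, 63, 66}
insert 64 → {49, 63, 64, 66}
insert 31 → {31, 49, 63, 64, 66}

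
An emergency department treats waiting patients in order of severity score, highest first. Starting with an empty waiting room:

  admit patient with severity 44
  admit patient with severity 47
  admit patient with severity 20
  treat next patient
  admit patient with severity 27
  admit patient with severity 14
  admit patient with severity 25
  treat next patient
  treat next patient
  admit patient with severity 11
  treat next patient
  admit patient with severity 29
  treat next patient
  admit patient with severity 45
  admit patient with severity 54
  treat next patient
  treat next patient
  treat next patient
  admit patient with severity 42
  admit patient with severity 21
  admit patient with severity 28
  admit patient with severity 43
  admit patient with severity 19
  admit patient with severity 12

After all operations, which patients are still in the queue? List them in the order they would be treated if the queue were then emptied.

43, 42, 28, 21, 19, 14, 12, 11

insert 44 → {44}
insert 47 → {47, 44}
insert 20 → {47, 44, 20}
treat next patient → 47; now {44, 20}
insert 27 → {44, 27, 20}
insert 14 → {44, 27, 20, 14}
insert 25 → {44, 27, 25, 20, 14}
treat next patient → 44; now {27, 25, 20, 14}
treat next patient → 27; now {25, 20, 14}
insert 11 → {25, 20, 14, 11}
treat next patient → 25; now {20, 14, 11}
insert 29 → {29, 20, 14, 11}
treat next patient → 29; now {20, 14, 11}
insert 45 → {45, 20, 14, 11}
insert 54 → {54, 45, 20, 14, 11}
treat next patient → 54; now {45, 20, 14, 11}
treat next patient → 45; now {20, 14, 11}
treat next patient → 20; now {14, 11}
insert 42 → {42, 14, 11}
insert 21 → {42, 21, 14, 11}
insert 28 → {42, 28, 21, 14, 11}
insert 43 → {43, 42, 28, 21, 14, 11}
insert 19 → {43, 42, 28, 21, 19, 14, 11}
insert 12 → {43, 42, 28, 21, 19, 14, 12, 11}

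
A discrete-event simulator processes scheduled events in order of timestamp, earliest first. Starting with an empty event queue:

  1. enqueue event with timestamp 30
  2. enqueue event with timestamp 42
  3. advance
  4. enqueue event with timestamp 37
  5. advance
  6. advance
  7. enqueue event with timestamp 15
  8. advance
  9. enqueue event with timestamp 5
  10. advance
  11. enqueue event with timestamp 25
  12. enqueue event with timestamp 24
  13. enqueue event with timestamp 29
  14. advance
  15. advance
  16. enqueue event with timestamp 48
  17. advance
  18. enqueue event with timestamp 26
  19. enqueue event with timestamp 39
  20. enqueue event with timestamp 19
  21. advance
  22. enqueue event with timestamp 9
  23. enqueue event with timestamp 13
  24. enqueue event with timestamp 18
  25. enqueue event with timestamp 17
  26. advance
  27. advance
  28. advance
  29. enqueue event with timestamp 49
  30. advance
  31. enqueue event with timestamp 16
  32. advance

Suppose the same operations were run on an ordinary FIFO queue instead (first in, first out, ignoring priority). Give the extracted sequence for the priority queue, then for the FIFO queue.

priority queue: 30, 37, 42, 15, 5, 24, 25, 29, 19, 9, 13, 17, 18, 16; FIFO queue: 30, 42, 37, 15, 5, 25, 24, 29, 48, 26, 39, 19, 9, 13

insert 30 → {30}
insert 42 → {30, 42}
advance → 30; now {42}
insert 37 → {37, 42}
advance → 37; now {42}
advance → 42; now {}
insert 15 → {15}
advance → 15; now {}
insert 5 → {5}
advance → 5; now {}
insert 25 → {25}
insert 24 → {24, 25}
insert 29 → {24, 25, 29}
advance → 24; now {25, 29}
advance → 25; now {29}
insert 48 → {29, 48}
advance → 29; now {48}
insert 26 → {26, 48}
insert 39 → {26, 39, 48}
insert 19 → {19, 26, 39, 48}
advance → 19; now {26, 39, 48}
insert 9 → {9, 26, 39, 48}
insert 13 → {9, 13, 26, 39, 48}
insert 18 → {9, 13, 18, 26, 39, 48}
insert 17 → {9, 13, 17, 18, 26, 39, 48}
advance → 9; now {13, 17, 18, 26, 39, 48}
advance → 13; now {17, 18, 26, 39, 48}
advance → 17; now {18, 26, 39, 48}
insert 49 → {18, 26, 39, 48, 49}
advance → 18; now {26, 39, 48, 49}
insert 16 → {16, 26, 39, 48, 49}
advance → 16; now {26, 39, 48, 49}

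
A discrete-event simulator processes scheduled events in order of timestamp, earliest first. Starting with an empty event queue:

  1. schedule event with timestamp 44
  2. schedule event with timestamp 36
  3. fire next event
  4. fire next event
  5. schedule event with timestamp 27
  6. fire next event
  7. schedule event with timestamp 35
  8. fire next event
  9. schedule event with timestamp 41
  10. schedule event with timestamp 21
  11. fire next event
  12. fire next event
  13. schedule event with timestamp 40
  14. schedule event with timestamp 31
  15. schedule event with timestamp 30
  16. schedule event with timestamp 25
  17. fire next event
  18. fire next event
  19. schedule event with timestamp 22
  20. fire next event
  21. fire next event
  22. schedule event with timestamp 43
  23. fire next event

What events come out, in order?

insert 44 → {44}
insert 36 → {36, 44}
fire next event → 36; now {44}
fire next event → 44; now {}
insert 27 → {27}
fire next event → 27; now {}
insert 35 → {35}
fire next event → 35; now {}
insert 41 → {41}
insert 21 → {21, 41}
fire next event → 21; now {41}
fire next event → 41; now {}
insert 40 → {40}
insert 31 → {31, 40}
insert 30 → {30, 31, 40}
insert 25 → {25, 30, 31, 40}
fire next event → 25; now {30, 31, 40}
fire next event → 30; now {31, 40}
insert 22 → {22, 31, 40}
fire next event → 22; now {31, 40}
fire next event → 31; now {40}
insert 43 → {40, 43}
fire next event → 40; now {43}

36, 44, 27, 35, 21, 41, 25, 30, 22, 31, 40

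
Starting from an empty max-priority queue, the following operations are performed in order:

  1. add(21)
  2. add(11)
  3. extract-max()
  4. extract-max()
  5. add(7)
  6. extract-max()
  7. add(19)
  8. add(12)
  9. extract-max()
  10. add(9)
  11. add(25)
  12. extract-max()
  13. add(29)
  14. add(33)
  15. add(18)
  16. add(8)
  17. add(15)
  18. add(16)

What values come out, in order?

21, 11, 7, 19, 25

insert 21 → {21}
insert 11 → {21, 11}
extract-max → 21; now {11}
extract-max → 11; now {}
insert 7 → {7}
extract-max → 7; now {}
insert 19 → {19}
insert 12 → {19, 12}
extract-max → 19; now {12}
insert 9 → {12, 9}
insert 25 → {25, 12, 9}
extract-max → 25; now {12, 9}
insert 29 → {29, 12, 9}
insert 33 → {33, 29, 12, 9}
insert 18 → {33, 29, 18, 12, 9}
insert 8 → {33, 29, 18, 12, 9, 8}
insert 15 → {33, 29, 18, 15, 12, 9, 8}
insert 16 → {33, 29, 18, 16, 15, 12, 9, 8}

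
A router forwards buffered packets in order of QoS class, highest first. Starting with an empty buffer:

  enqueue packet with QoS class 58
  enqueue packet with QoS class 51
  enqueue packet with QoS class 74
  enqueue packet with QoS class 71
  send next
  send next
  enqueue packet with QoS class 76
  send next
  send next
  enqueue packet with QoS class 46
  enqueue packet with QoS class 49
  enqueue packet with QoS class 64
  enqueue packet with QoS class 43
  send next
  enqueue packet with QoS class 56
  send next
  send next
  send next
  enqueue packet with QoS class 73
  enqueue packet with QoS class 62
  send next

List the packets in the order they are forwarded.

insert 58 → {58}
insert 51 → {58, 51}
insert 74 → {74, 58, 51}
insert 71 → {74, 71, 58, 51}
send next → 74; now {71, 58, 51}
send next → 71; now {58, 51}
insert 76 → {76, 58, 51}
send next → 76; now {58, 51}
send next → 58; now {51}
insert 46 → {51, 46}
insert 49 → {51, 49, 46}
insert 64 → {64, 51, 49, 46}
insert 43 → {64, 51, 49, 46, 43}
send next → 64; now {51, 49, 46, 43}
insert 56 → {56, 51, 49, 46, 43}
send next → 56; now {51, 49, 46, 43}
send next → 51; now {49, 46, 43}
send next → 49; now {46, 43}
insert 73 → {73, 46, 43}
insert 62 → {73, 62, 46, 43}
send next → 73; now {62, 46, 43}

[74, 71, 76, 58, 64, 56, 51, 49, 73]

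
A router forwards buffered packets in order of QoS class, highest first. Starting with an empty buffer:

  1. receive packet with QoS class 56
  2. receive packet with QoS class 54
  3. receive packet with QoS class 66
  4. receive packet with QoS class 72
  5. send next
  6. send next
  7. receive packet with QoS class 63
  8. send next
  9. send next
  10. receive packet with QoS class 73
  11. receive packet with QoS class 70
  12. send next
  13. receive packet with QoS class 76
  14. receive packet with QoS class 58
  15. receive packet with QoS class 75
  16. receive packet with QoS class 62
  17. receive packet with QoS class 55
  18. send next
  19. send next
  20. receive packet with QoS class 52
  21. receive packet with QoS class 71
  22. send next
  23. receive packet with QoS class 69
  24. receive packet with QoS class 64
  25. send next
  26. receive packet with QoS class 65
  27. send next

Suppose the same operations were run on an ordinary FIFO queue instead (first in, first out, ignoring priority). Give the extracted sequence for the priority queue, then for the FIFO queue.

insert 56 → {56}
insert 54 → {56, 54}
insert 66 → {66, 56, 54}
insert 72 → {72, 66, 56, 54}
send next → 72; now {66, 56, 54}
send next → 66; now {56, 54}
insert 63 → {63, 56, 54}
send next → 63; now {56, 54}
send next → 56; now {54}
insert 73 → {73, 54}
insert 70 → {73, 70, 54}
send next → 73; now {70, 54}
insert 76 → {76, 70, 54}
insert 58 → {76, 70, 58, 54}
insert 75 → {76, 75, 70, 58, 54}
insert 62 → {76, 75, 70, 62, 58, 54}
insert 55 → {76, 75, 70, 62, 58, 55, 54}
send next → 76; now {75, 70, 62, 58, 55, 54}
send next → 75; now {70, 62, 58, 55, 54}
insert 52 → {70, 62, 58, 55, 54, 52}
insert 71 → {71, 70, 62, 58, 55, 54, 52}
send next → 71; now {70, 62, 58, 55, 54, 52}
insert 69 → {70, 69, 62, 58, 55, 54, 52}
insert 64 → {70, 69, 64, 62, 58, 55, 54, 52}
send next → 70; now {69, 64, 62, 58, 55, 54, 52}
insert 65 → {69, 65, 64, 62, 58, 55, 54, 52}
send next → 69; now {65, 64, 62, 58, 55, 54, 52}

priority queue: 72, 66, 63, 56, 73, 76, 75, 71, 70, 69; FIFO queue: 56, 54, 66, 72, 63, 73, 70, 76, 58, 75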